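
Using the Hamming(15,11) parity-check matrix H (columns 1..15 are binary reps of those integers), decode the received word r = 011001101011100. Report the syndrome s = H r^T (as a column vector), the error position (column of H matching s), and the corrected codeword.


s = (0, 0, 1, 1)^T, error position = 3, corrected codeword c = 010001101011100

Compute s = H r^T mod 2 one row at a time:
  s_1 = 0 + 1 + 0 + 1 + 1 + 1 + 0 + 0 = 4 ≡ 0 (mod 2).
  s_2 = 0 + 0 + 1 + 1 + 1 + 1 + 0 + 0 = 4 ≡ 0 (mod 2).
  s_3 = 1 + 1 + 1 + 1 + 0 + 1 + 0 + 0 = 5 ≡ 1 (mod 2).
  s_4 = 0 + 1 + 0 + 1 + 1 + 1 + 1 + 0 = 5 ≡ 1 (mod 2).
s = (0, 0, 1, 1)^T — this equals column 3 of H (binary 0011), so error is at position 3.
Correct: flip bit 3 of r = 011001101011100 to get c = 010001101011100.


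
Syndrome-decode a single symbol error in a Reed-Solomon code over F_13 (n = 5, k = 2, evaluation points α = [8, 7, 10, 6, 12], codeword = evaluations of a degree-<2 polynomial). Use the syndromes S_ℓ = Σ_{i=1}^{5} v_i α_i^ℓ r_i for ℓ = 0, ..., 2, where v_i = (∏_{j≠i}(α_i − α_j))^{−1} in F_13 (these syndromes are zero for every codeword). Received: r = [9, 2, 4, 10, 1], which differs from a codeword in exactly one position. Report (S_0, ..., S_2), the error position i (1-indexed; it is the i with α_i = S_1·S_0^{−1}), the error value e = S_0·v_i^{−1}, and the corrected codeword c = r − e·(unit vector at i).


S = (5, 1, 8), error at position 1, error magnitude e = 2, c = [7, 2, 4, 10, 1].

Step 1: column multipliers v_i = (∏_{j≠i}(α_i − α_j))^{−1} mod 13.
  i = 1 (α = 8): (8−7)(8−10)(8−6)(8−12) = 1·(−2)·2·(−4) = 16 ≡ 3, so v_1 = 3^{−1} = 9 (mod 13).
  i = 2 (α = 7): (7−8)(7−10)(7−6)(7−12) = (−1)·(−3)·1·(−5) = −15 ≡ 11, so v_2 = 11^{−1} = 6 (mod 13).
  i = 3 (α = 10): (10−8)(10−7)(10−6)(10−12) = 2·3·4·(−2) = −48 ≡ 4, so v_3 = 4^{−1} = 10 (mod 13).
  i = 4 (α = 6): (6−8)(6−7)(6−10)(6−12) = (−2)·(−1)·(−4)·(−6) = 48 ≡ 9, so v_4 = 9^{−1} = 3 (mod 13).
  i = 5 (α = 12): (12−8)(12−7)(12−10)(12−6) = 4·5·2·6 = 240 ≡ 6, so v_5 = 6^{−1} = 11 (mod 13).
  v = [9, 6, 10, 3, 11].
Step 2: syndromes of r = [9, 2, 4, 10, 1] (all sums mod 13).
  S_0 = Σ v_i r_i = 9·9 + 6·2 + 10·4 + 3·10 + 11·1 = 174 ≡ 5.
  S_1 = Σ v_i α_i r_i = 9·8·9 + 6·7·2 + 10·10·4 + 3·6·10 + 11·12·1 = 1444 ≡ 1.
  α_i^2 mod 13 = [12, 10, 9, 10, 1].
  S_2 = Σ v_i α_i^2 r_i = 9·12·9 + 6·10·2 + 10·9·4 + 3·10·10 + 11·1·1 = 1763 ≡ 8.
  S = (5, 1, 8) ≠ 0, so r is not a codeword (an error is present).
Step 3: locate the error. For a single error e at position i, S_ℓ = v_i·e·α_i^ℓ, so α_err = S_1/S_0.
  S_0^{−1} = 5^{−1} = 8 (mod 13), so α_err = 1·8 = 8 ≡ 8 = α_1. Error position i = 1.
  Consistency check: S_2/S_1 = 8·1 = 8 ≡ 8 = α_err ✓ (single-error assumption holds).
Step 4: error magnitude e = S_0/v_1 = S_0·∏_{j≠1}(α_1 − α_j) = 5·3 = 15 ≡ 2 (mod 13).
Step 5: correct position 1: c_1 = r_1 − e = 9 − 2 ≡ 7 (mod 13). Hence c = [7, 2, 4, 10, 1].
  Check: interpolating c through the α_i gives m(x) = 6 + 5·x (degree < 2) with m(α_i) = c_i for every i, so c is indeed a codeword.


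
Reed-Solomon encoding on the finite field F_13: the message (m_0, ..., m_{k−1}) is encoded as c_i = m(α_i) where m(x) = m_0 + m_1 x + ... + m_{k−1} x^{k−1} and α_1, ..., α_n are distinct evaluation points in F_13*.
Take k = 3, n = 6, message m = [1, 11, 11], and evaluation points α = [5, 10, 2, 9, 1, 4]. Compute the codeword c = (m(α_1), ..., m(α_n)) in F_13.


c = [6, 2, 2, 3, 10, 0]

Message polynomial: m(x) = 1 + 11·x + 11·x^2 (mod 13).
For each evaluation point α_i, compute m(α_i) mod 13:
  α_1 = 5: Horner steps 11 → 1 → 6, so m(5) = 6.
  α_2 = 10: Horner steps 11 → 4 → 2, so m(10) = 2.
  α_3 = 2: Horner steps 11 → 7 → 2, so m(2) = 2.
  α_4 = 9: Horner steps 11 → 6 → 3, so m(9) = 3.
  α_5 = 1: Horner steps 11 → 9 → 10, so m(1) = 10.
  α_6 = 4: Horner steps 11 → 3 → 0, so m(4) = 0.
Codeword c = [6, 2, 2, 3, 10, 0] ∈ F_13^6.


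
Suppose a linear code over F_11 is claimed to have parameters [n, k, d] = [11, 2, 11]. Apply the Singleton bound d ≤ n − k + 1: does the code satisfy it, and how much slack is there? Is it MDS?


Singleton RHS = n − k + 1 = 10, slack = -1, bound violated (no such code; not MDS).

Singleton bound: d ≤ n − k + 1.
Here n = 11, k = 2, so n − k + 1 = 10.
Given d = 11, check d ≤ 10: NO.
Slack = (n − k + 1) − d = -1.
The slack is negative: d = 11 exceeds n − k + 1 = 10 by 1, so the Singleton bound is violated and no linear [11, 2, 11]_11 code can exist. In particular it is not MDS (MDS requires d = n − k + 1 exactly).
Description: the claimed parameters are [11, 2, 11]_11; such a code would be impossible (violates the Singleton bound).


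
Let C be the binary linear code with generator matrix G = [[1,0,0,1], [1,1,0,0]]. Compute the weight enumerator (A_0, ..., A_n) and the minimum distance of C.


Weight distribution: A_0 = 1, A_2 = 3. Minimum distance d = 2.

Enumerate all 2^2 = 4 messages m ∈ F_2^2.
For each, compute codeword c = mG in F_2^4, then tally its weight.
  m = 00 → c = 0000, weight = 0.
  m = 10 → c = 1001, weight = 2.
  m = 01 → c = 1100, weight = 2.
  m = 11 → c = 0101, weight = 2.
Tally weights:
  weight 0: 1 codewords.
  weight 2: 3 codewords.
Minimum distance d = smallest w > 0 with A_w > 0 = 2.
Sanity: Σ A_w = 4 = 2^2 = 4 ✓.


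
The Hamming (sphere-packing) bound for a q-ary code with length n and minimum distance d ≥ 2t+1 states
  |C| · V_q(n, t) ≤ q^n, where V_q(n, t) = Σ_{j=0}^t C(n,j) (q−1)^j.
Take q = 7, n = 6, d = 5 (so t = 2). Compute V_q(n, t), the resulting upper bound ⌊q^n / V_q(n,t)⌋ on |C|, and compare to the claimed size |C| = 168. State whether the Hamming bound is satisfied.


V_q(n, t) = 577, q^n = 117649, Hamming bound = 203, |C| = 168 ≤ bound (satisfied).

Step 1: Compute V_q(n, t) = Σ_{j=0}^2 C(n, j) (q−1)^j.
  j = 0: C(6,0)·(6)^0 = 1·1 = 1.
  j = 1: C(6,1)·(6)^1 = 6·6 = 36.
  j = 2: C(6,2)·(6)^2 = 15·36 = 540.
  V_q(n, t) = 1 + 36 + 540 = 577.
Step 2: q^n = 7^6 = 117649.
Step 3: Hamming bound ⌊q^n / V_q(n,t)⌋ = ⌊117649/577⌋ = 203.
Step 4: Compare |C| = 168 to 203: satisfied.
The claimed |C| lies below the Hamming bound.


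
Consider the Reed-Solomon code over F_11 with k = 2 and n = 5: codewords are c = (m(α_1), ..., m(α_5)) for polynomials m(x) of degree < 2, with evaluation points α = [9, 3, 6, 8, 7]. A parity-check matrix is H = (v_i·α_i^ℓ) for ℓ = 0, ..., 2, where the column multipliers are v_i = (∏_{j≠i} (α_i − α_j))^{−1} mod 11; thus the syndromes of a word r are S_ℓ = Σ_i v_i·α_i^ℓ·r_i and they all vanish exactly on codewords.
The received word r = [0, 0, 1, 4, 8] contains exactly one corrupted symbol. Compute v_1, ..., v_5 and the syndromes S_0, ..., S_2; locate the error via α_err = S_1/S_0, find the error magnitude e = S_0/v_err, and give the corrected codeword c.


S = (8, 2, 6), error at position 2, error magnitude e = 9, c = [0, 2, 1, 4, 8].

Step 1: column multipliers v_i = (∏_{j≠i}(α_i − α_j))^{−1} mod 11.
  i = 1 (α = 9): (9−3)(9−6)(9−8)(9−7) = 6·3·1·2 = 36 ≡ 3, so v_1 = 3^{−1} = 4 (mod 11).
  i = 2 (α = 3): (3−9)(3−6)(3−8)(3−7) = (−6)·(−3)·(−5)·(−4) = 360 ≡ 8, so v_2 = 8^{−1} = 7 (mod 11).
  i = 3 (α = 6): (6−9)(6−3)(6−8)(6−7) = (−3)·3·(−2)·(−1) = −18 ≡ 4, so v_3 = 4^{−1} = 3 (mod 11).
  i = 4 (α = 8): (8−9)(8−3)(8−6)(8−7) = (−1)·5·2·1 = −10 ≡ 1, so v_4 = 1^{−1} = 1 (mod 11).
  i = 5 (α = 7): (7−9)(7−3)(7−6)(7−8) = (−2)·4·1·(−1) = 8 ≡ 8, so v_5 = 8^{−1} = 7 (mod 11).
  v = [4, 7, 3, 1, 7].
Step 2: syndromes of r = [0, 0, 1, 4, 8] (all sums mod 11).
  S_0 = Σ v_i r_i = 4·0 + 7·0 + 3·1 + 1·4 + 7·8 = 63 ≡ 8.
  S_1 = Σ v_i α_i r_i = 4·9·0 + 7·3·0 + 3·6·1 + 1·8·4 + 7·7·8 = 442 ≡ 2.
  α_i^2 mod 11 = [4, 9, 3, 9, 5].
  S_2 = Σ v_i α_i^2 r_i = 4·4·0 + 7·9·0 + 3·3·1 + 1·9·4 + 7·5·8 = 325 ≡ 6.
  S = (8, 2, 6) ≠ 0, so r is not a codeword (an error is present).
Step 3: locate the error. For a single error e at position i, S_ℓ = v_i·e·α_i^ℓ, so α_err = S_1/S_0.
  S_0^{−1} = 8^{−1} = 7 (mod 11), so α_err = 2·7 = 14 ≡ 3 = α_2. Error position i = 2.
  Consistency check: S_2/S_1 = 6·6 = 36 ≡ 3 = α_err ✓ (single-error assumption holds).
Step 4: error magnitude e = S_0/v_2 = S_0·∏_{j≠2}(α_2 − α_j) = 8·8 = 64 ≡ 9 (mod 11).
Step 5: correct position 2: c_2 = r_2 − e = 0 − 9 ≡ 2 (mod 11). Hence c = [0, 2, 1, 4, 8].
  Check: interpolating c through the α_i gives m(x) = 3 + 7·x (degree < 2) with m(α_i) = c_i for every i, so c is indeed a codeword.


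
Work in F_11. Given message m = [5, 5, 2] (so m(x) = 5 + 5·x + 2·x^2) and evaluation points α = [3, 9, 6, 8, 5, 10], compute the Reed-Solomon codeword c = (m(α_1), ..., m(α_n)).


c = [5, 3, 8, 8, 3, 2]

Message polynomial: m(x) = 5 + 5·x + 2·x^2 (mod 11).
For each evaluation point α_i, compute m(α_i) mod 11:
  α_1 = 3: Horner steps 2 → 0 → 5, so m(3) = 5.
  α_2 = 9: Horner steps 2 → 1 → 3, so m(9) = 3.
  α_3 = 6: Horner steps 2 → 6 → 8, so m(6) = 8.
  α_4 = 8: Horner steps 2 → 10 → 8, so m(8) = 8.
  α_5 = 5: Horner steps 2 → 4 → 3, so m(5) = 3.
  α_6 = 10: Horner steps 2 → 3 → 2, so m(10) = 2.
Codeword c = [5, 3, 8, 8, 3, 2] ∈ F_11^6.


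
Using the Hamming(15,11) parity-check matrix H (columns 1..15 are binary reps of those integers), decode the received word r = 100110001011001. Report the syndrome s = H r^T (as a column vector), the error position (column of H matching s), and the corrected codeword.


s = (0, 0, 0, 1)^T, error position = 1, corrected codeword c = 000110001011001

Compute s = H r^T mod 2 one row at a time:
  s_1 = 0 + 1 + 0 + 1 + 1 + 0 + 0 + 1 = 4 ≡ 0 (mod 2).
  s_2 = 1 + 1 + 0 + 0 + 1 + 0 + 0 + 1 = 4 ≡ 0 (mod 2).
  s_3 = 0 + 0 + 0 + 0 + 0 + 1 + 0 + 1 = 2 ≡ 0 (mod 2).
  s_4 = 1 + 0 + 1 + 0 + 1 + 1 + 0 + 1 = 5 ≡ 1 (mod 2).
s = (0, 0, 0, 1)^T — this equals column 1 of H (binary 0001), so error is at position 1.
Correct: flip bit 1 of r = 100110001011001 to get c = 000110001011001.


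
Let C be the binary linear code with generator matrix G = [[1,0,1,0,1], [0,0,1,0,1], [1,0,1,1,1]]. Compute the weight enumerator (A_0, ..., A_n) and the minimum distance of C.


Weight distribution: A_0 = 1, A_1 = 2, A_2 = 2, A_3 = 2, A_4 = 1. Minimum distance d = 1.

Enumerate all 2^3 = 8 messages m ∈ F_2^3.
For each, compute codeword c = mG in F_2^5, then tally its weight.
  m = 000 → c = 00000, weight = 0.
  m = 100 → c = 10101, weight = 3.
  m = 010 → c = 00101, weight = 2.
  m = 110 → c = 10000, weight = 1.
  m = 001 → c = 10111, weight = 4.
  m = 101 → c = 00010, weight = 1.
  m = 011 → c = 10010, weight = 2.
  m = 111 → c = 00111, weight = 3.
Tally weights:
  weight 0: 1 codewords.
  weight 1: 2 codewords.
  weight 2: 2 codewords.
  weight 3: 2 codewords.
  weight 4: 1 codewords.
Minimum distance d = smallest w > 0 with A_w > 0 = 1.
Sanity: Σ A_w = 8 = 2^3 = 8 ✓.


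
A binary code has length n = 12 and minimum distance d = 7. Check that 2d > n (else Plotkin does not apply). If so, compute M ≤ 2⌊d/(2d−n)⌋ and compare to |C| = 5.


Plotkin bound M ≤ 6; given |C| = 5 ≤ bound (satisfied).

Check applicability: 2d = 14, n = 12.
2d − n = 2 > 0, so Plotkin applies.
Compute d/(2d−n) = 7/2 ≈ 3.5000.
⌊d/(2d−n)⌋ = 3.
Plotkin bound: M ≤ 2·3 = 6.
Given |C| = 5, check: satisfied.
This |C| is below the Plotkin bound.


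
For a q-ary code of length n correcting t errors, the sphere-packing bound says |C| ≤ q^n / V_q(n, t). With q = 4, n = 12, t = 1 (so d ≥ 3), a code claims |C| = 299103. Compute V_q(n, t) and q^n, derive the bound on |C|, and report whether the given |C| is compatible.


V_q(n, t) = 37, q^n = 16777216, Hamming bound = 453438, |C| = 299103 ≤ bound (satisfied).

Step 1: Compute V_q(n, t) = Σ_{j=0}^1 C(n, j) (q−1)^j.
  j = 0: C(12,0)·(3)^0 = 1·1 = 1.
  j = 1: C(12,1)·(3)^1 = 12·3 = 36.
  V_q(n, t) = 1 + 36 = 37.
Step 2: q^n = 4^12 = 16777216.
Step 3: Hamming bound ⌊q^n / V_q(n,t)⌋ = ⌊16777216/37⌋ = 453438.
Step 4: Compare |C| = 299103 to 453438: satisfied.
The claimed |C| lies below the Hamming bound.


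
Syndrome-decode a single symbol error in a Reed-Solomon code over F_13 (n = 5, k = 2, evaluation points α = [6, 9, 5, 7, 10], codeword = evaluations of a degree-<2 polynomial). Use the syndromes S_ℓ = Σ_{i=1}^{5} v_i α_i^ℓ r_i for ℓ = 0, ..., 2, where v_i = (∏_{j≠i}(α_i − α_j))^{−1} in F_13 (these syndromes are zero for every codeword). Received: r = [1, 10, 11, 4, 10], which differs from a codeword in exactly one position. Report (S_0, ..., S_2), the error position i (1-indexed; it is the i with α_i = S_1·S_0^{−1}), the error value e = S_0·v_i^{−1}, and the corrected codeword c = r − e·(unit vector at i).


S = (11, 6, 8), error at position 5, error magnitude e = 10, c = [1, 10, 11, 4, 0].

Step 1: column multipliers v_i = (∏_{j≠i}(α_i − α_j))^{−1} mod 13.
  i = 1 (α = 6): (6−9)(6−5)(6−7)(6−10) = (−3)·1·(−1)·(−4) = −12 ≡ 1, so v_1 = 1^{−1} = 1 (mod 13).
  i = 2 (α = 9): (9−6)(9−5)(9−7)(9−10) = 3·4·2·(−1) = −24 ≡ 2, so v_2 = 2^{−1} = 7 (mod 13).
  i = 3 (α = 5): (5−6)(5−9)(5−7)(5−10) = (−1)·(−4)·(−2)·(−5) = 40 ≡ 1, so v_3 = 1^{−1} = 1 (mod 13).
  i = 4 (α = 7): (7−6)(7−9)(7−5)(7−10) = 1·(−2)·2·(−3) = 12 ≡ 12, so v_4 = 12^{−1} = 12 (mod 13).
  i = 5 (α = 10): (10−6)(10−9)(10−5)(10−7) = 4·1·5·3 = 60 ≡ 8, so v_5 = 8^{−1} = 5 (mod 13).
  v = [1, 7, 1, 12, 5].
Step 2: syndromes of r = [1, 10, 11, 4, 10] (all sums mod 13).
  S_0 = Σ v_i r_i = 1·1 + 7·10 + 1·11 + 12·4 + 5·10 = 180 ≡ 11.
  S_1 = Σ v_i α_i r_i = 1·6·1 + 7·9·10 + 1·5·11 + 12·7·4 + 5·10·10 = 1527 ≡ 6.
  α_i^2 mod 13 = [10, 3, 12, 10, 9].
  S_2 = Σ v_i α_i^2 r_i = 1·10·1 + 7·3·10 + 1·12·11 + 12·10·4 + 5·9·10 = 1282 ≡ 8.
  S = (11, 6, 8) ≠ 0, so r is not a codeword (an error is present).
Step 3: locate the error. For a single error e at position i, S_ℓ = v_i·e·α_i^ℓ, so α_err = S_1/S_0.
  S_0^{−1} = 11^{−1} = 6 (mod 13), so α_err = 6·6 = 36 ≡ 10 = α_5. Error position i = 5.
  Consistency check: S_2/S_1 = 8·11 = 88 ≡ 10 = α_err ✓ (single-error assumption holds).
Step 4: error magnitude e = S_0/v_5 = S_0·∏_{j≠5}(α_5 − α_j) = 11·8 = 88 ≡ 10 (mod 13).
Step 5: correct position 5: c_5 = r_5 − e = 10 − 10 ≡ 0 (mod 13). Hence c = [1, 10, 11, 4, 0].
  Check: interpolating c through the α_i gives m(x) = 9 + 3·x (degree < 2) with m(α_i) = c_i for every i, so c is indeed a codeword.


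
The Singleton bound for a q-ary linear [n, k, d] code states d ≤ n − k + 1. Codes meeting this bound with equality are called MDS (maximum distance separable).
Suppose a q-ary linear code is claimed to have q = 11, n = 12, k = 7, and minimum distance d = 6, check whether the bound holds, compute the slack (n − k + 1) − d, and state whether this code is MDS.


Singleton RHS = n − k + 1 = 6, slack = 0, bound satisfied, MDS.

Singleton bound: d ≤ n − k + 1.
Here n = 12, k = 7, so n − k + 1 = 6.
Given d = 6, check d ≤ 6: YES.
Slack = (n − k + 1) − d = 0.
The code is MDS (slack = 0).
Description: the claimed parameters are [12, 7, 6]_11; such a code would be MDS (meets Singleton bound).


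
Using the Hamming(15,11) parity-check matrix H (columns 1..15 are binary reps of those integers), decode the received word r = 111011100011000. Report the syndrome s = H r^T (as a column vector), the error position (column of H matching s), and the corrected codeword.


s = (0, 0, 1, 1)^T, error position = 3, corrected codeword c = 110011100011000

Compute s = H r^T mod 2 one row at a time:
  s_1 = 0 + 0 + 0 + 1 + 1 + 0 + 0 + 0 = 2 ≡ 0 (mod 2).
  s_2 = 0 + 1 + 1 + 1 + 1 + 0 + 0 + 0 = 4 ≡ 0 (mod 2).
  s_3 = 1 + 1 + 1 + 1 + 0 + 1 + 0 + 0 = 5 ≡ 1 (mod 2).
  s_4 = 1 + 1 + 1 + 1 + 0 + 1 + 0 + 0 = 5 ≡ 1 (mod 2).
s = (0, 0, 1, 1)^T — this equals column 3 of H (binary 0011), so error is at position 3.
Correct: flip bit 3 of r = 111011100011000 to get c = 110011100011000.


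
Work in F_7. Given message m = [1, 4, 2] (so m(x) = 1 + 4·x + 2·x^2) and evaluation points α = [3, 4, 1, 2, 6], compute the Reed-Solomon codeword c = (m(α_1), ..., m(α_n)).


c = [3, 0, 0, 3, 6]

Message polynomial: m(x) = 1 + 4·x + 2·x^2 (mod 7).
For each evaluation point α_i, compute m(α_i) mod 7:
  α_1 = 3: Horner steps 2 → 3 → 3, so m(3) = 3.
  α_2 = 4: Horner steps 2 → 5 → 0, so m(4) = 0.
  α_3 = 1: Horner steps 2 → 6 → 0, so m(1) = 0.
  α_4 = 2: Horner steps 2 → 1 → 3, so m(2) = 3.
  α_5 = 6: Horner steps 2 → 2 → 6, so m(6) = 6.
Codeword c = [3, 0, 0, 3, 6] ∈ F_7^5.


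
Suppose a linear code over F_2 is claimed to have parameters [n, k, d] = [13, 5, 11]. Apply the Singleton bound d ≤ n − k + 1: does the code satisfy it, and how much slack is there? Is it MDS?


Singleton RHS = n − k + 1 = 9, slack = -2, bound violated (no such code; not MDS).

Singleton bound: d ≤ n − k + 1.
Here n = 13, k = 5, so n − k + 1 = 9.
Given d = 11, check d ≤ 9: NO.
Slack = (n − k + 1) − d = -2.
The slack is negative: d = 11 exceeds n − k + 1 = 9 by 2, so the Singleton bound is violated and no linear [13, 5, 11]_2 code can exist. In particular it is not MDS (MDS requires d = n − k + 1 exactly).
Description: the claimed parameters are [13, 5, 11]_2; such a code would be impossible (violates the Singleton bound).


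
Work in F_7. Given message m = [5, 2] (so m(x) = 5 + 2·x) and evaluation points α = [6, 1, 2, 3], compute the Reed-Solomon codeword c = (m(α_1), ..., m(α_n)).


c = [3, 0, 2, 4]

Message polynomial: m(x) = 5 + 2·x (mod 7).
For each evaluation point α_i, compute m(α_i) mod 7:
  α_1 = 6: Horner steps 2 → 3, so m(6) = 3.
  α_2 = 1: Horner steps 2 → 0, so m(1) = 0.
  α_3 = 2: Horner steps 2 → 2, so m(2) = 2.
  α_4 = 3: Horner steps 2 → 4, so m(3) = 4.
Codeword c = [3, 0, 2, 4] ∈ F_7^4.


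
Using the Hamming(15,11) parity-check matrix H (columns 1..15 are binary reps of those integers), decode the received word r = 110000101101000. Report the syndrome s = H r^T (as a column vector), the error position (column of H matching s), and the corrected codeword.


s = (1, 0, 1, 1)^T, error position = 11, corrected codeword c = 110000101111000

Compute s = H r^T mod 2 one row at a time:
  s_1 = 0 + 1 + 1 + 0 + 1 + 0 + 0 + 0 = 3 ≡ 1 (mod 2).
  s_2 = 0 + 0 + 0 + 1 + 1 + 0 + 0 + 0 = 2 ≡ 0 (mod 2).
  s_3 = 1 + 0 + 0 + 1 + 1 + 0 + 0 + 0 = 3 ≡ 1 (mod 2).
  s_4 = 1 + 0 + 0 + 1 + 1 + 0 + 0 + 0 = 3 ≡ 1 (mod 2).
s = (1, 0, 1, 1)^T — this equals column 11 of H (binary 1011), so error is at position 11.
Correct: flip bit 11 of r = 110000101101000 to get c = 110000101111000.


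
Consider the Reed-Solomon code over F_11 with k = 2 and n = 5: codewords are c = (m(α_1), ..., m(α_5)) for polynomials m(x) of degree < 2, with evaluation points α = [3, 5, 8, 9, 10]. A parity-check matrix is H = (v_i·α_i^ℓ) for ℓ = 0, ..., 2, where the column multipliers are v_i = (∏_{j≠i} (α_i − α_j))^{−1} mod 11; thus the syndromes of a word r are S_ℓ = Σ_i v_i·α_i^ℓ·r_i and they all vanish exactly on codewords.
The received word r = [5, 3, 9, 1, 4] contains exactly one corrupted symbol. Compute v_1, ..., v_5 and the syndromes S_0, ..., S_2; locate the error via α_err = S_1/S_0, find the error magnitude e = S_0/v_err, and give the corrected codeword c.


S = (3, 4, 9), error at position 2, error magnitude e = 3, c = [5, 0, 9, 1, 4].

Step 1: column multipliers v_i = (∏_{j≠i}(α_i − α_j))^{−1} mod 11.
  i = 1 (α = 3): (3−5)(3−8)(3−9)(3−10) = (−2)·(−5)·(−6)·(−7) = 420 ≡ 2, so v_1 = 2^{−1} = 6 (mod 11).
  i = 2 (α = 5): (5−3)(5−8)(5−9)(5−10) = 2·(−3)·(−4)·(−5) = −120 ≡ 1, so v_2 = 1^{−1} = 1 (mod 11).
  i = 3 (α = 8): (8−3)(8−5)(8−9)(8−10) = 5·3·(−1)·(−2) = 30 ≡ 8, so v_3 = 8^{−1} = 7 (mod 11).
  i = 4 (α = 9): (9−3)(9−5)(9−8)(9−10) = 6·4·1·(−1) = −24 ≡ 9, so v_4 = 9^{−1} = 5 (mod 11).
  i = 5 (α = 10): (10−3)(10−5)(10−8)(10−9) = 7·5·2·1 = 70 ≡ 4, so v_5 = 4^{−1} = 3 (mod 11).
  v = [6, 1, 7, 5, 3].
Step 2: syndromes of r = [5, 3, 9, 1, 4] (all sums mod 11).
  S_0 = Σ v_i r_i = 6·5 + 1·3 + 7·9 + 5·1 + 3·4 = 113 ≡ 3.
  S_1 = Σ v_i α_i r_i = 6·3·5 + 1·5·3 + 7·8·9 + 5·9·1 + 3·10·4 = 774 ≡ 4.
  α_i^2 mod 11 = [9, 3, 9, 4, 1].
  S_2 = Σ v_i α_i^2 r_i = 6·9·5 + 1·3·3 + 7·9·9 + 5·4·1 + 3·1·4 = 878 ≡ 9.
  S = (3, 4, 9) ≠ 0, so r is not a codeword (an error is present).
Step 3: locate the error. For a single error e at position i, S_ℓ = v_i·e·α_i^ℓ, so α_err = S_1/S_0.
  S_0^{−1} = 3^{−1} = 4 (mod 11), so α_err = 4·4 = 16 ≡ 5 = α_2. Error position i = 2.
  Consistency check: S_2/S_1 = 9·3 = 27 ≡ 5 = α_err ✓ (single-error assumption holds).
Step 4: error magnitude e = S_0/v_2 = S_0·∏_{j≠2}(α_2 − α_j) = 3·1 = 3 ≡ 3 (mod 11).
Step 5: correct position 2: c_2 = r_2 − e = 3 − 3 ≡ 0 (mod 11). Hence c = [5, 0, 9, 1, 4].
  Check: interpolating c through the α_i gives m(x) = 7 + 3·x (degree < 2) with m(α_i) = c_i for every i, so c is indeed a codeword.


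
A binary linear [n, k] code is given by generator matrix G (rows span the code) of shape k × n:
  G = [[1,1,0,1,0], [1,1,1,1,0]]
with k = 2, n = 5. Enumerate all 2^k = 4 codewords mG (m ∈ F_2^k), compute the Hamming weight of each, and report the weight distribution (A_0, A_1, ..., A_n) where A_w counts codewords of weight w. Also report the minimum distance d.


Weight distribution: A_0 = 1, A_1 = 1, A_3 = 1, A_4 = 1. Minimum distance d = 1.

Enumerate all 2^2 = 4 messages m ∈ F_2^2.
For each, compute codeword c = mG in F_2^5, then tally its weight.
  m = 00 → c = 00000, weight = 0.
  m = 10 → c = 11010, weight = 3.
  m = 01 → c = 11110, weight = 4.
  m = 11 → c = 00100, weight = 1.
Tally weights:
  weight 0: 1 codewords.
  weight 1: 1 codewords.
  weight 3: 1 codewords.
  weight 4: 1 codewords.
Minimum distance d = smallest w > 0 with A_w > 0 = 1.
Sanity: Σ A_w = 4 = 2^2 = 4 ✓.


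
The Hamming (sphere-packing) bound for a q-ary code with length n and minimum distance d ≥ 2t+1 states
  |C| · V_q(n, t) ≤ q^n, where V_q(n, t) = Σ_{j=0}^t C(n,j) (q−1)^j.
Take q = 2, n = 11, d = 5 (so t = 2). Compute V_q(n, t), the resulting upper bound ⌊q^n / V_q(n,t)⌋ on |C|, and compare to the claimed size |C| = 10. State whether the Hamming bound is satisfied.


V_q(n, t) = 67, q^n = 2048, Hamming bound = 30, |C| = 10 ≤ bound (satisfied).

Step 1: Compute V_q(n, t) = Σ_{j=0}^2 C(n, j) (q−1)^j.
  j = 0: C(11,0)·(1)^0 = 1·1 = 1.
  j = 1: C(11,1)·(1)^1 = 11·1 = 11.
  j = 2: C(11,2)·(1)^2 = 55·1 = 55.
  V_q(n, t) = 1 + 11 + 55 = 67.
Step 2: q^n = 2^11 = 2048.
Step 3: Hamming bound ⌊q^n / V_q(n,t)⌋ = ⌊2048/67⌋ = 30.
Step 4: Compare |C| = 10 to 30: satisfied.
The claimed |C| lies below the Hamming bound.


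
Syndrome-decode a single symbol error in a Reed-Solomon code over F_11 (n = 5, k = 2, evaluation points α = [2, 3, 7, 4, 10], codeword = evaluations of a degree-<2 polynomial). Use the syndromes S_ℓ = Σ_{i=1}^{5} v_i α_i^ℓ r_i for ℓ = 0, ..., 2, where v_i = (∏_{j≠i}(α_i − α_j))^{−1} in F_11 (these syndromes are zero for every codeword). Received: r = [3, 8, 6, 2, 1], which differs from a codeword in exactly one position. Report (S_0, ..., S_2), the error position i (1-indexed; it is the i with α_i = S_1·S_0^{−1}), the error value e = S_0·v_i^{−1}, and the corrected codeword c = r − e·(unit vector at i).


S = (5, 6, 5), error at position 5, error magnitude e = 2, c = [3, 8, 6, 2, 10].

Step 1: column multipliers v_i = (∏_{j≠i}(α_i − α_j))^{−1} mod 11.
  i = 1 (α = 2): (2−3)(2−7)(2−4)(2−10) = (−1)·(−5)·(−2)·(−8) = 80 ≡ 3, so v_1 = 3^{−1} = 4 (mod 11).
  i = 2 (α = 3): (3−2)(3−7)(3−4)(3−10) = 1·(−4)·(−1)·(−7) = −28 ≡ 5, so v_2 = 5^{−1} = 9 (mod 11).
  i = 3 (α = 7): (7−2)(7−3)(7−4)(7−10) = 5·4·3·(−3) = −180 ≡ 7, so v_3 = 7^{−1} = 8 (mod 11).
  i = 4 (α = 4): (4−2)(4−3)(4−7)(4−10) = 2·1·(−3)·(−6) = 36 ≡ 3, so v_4 = 3^{−1} = 4 (mod 11).
  i = 5 (α = 10): (10−2)(10−3)(10−7)(10−4) = 8·7·3·6 = 1008 ≡ 7, so v_5 = 7^{−1} = 8 (mod 11).
  v = [4, 9, 8, 4, 8].
Step 2: syndromes of r = [3, 8, 6, 2, 1] (all sums mod 11).
  S_0 = Σ v_i r_i = 4·3 + 9·8 + 8·6 + 4·2 + 8·1 = 148 ≡ 5.
  S_1 = Σ v_i α_i r_i = 4·2·3 + 9·3·8 + 8·7·6 + 4·4·2 + 8·10·1 = 688 ≡ 6.
  α_i^2 mod 11 = [4, 9, 5, 5, 1].
  S_2 = Σ v_i α_i^2 r_i = 4·4·3 + 9·9·8 + 8·5·6 + 4·5·2 + 8·1·1 = 984 ≡ 5.
  S = (5, 6, 5) ≠ 0, so r is not a codeword (an error is present).
Step 3: locate the error. For a single error e at position i, S_ℓ = v_i·e·α_i^ℓ, so α_err = S_1/S_0.
  S_0^{−1} = 5^{−1} = 9 (mod 11), so α_err = 6·9 = 54 ≡ 10 = α_5. Error position i = 5.
  Consistency check: S_2/S_1 = 5·2 = 10 ≡ 10 = α_err ✓ (single-error assumption holds).
Step 4: error magnitude e = S_0/v_5 = S_0·∏_{j≠5}(α_5 − α_j) = 5·7 = 35 ≡ 2 (mod 11).
Step 5: correct position 5: c_5 = r_5 − e = 1 − 2 ≡ 10 (mod 11). Hence c = [3, 8, 6, 2, 10].
  Check: interpolating c through the α_i gives m(x) = 4 + 5·x (degree < 2) with m(α_i) = c_i for every i, so c is indeed a codeword.


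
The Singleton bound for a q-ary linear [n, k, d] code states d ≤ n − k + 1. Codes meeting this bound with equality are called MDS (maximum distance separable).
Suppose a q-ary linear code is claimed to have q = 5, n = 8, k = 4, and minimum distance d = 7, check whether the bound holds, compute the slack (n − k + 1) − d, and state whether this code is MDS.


Singleton RHS = n − k + 1 = 5, slack = -2, bound violated (no such code; not MDS).

Singleton bound: d ≤ n − k + 1.
Here n = 8, k = 4, so n − k + 1 = 5.
Given d = 7, check d ≤ 5: NO.
Slack = (n − k + 1) − d = -2.
The slack is negative: d = 7 exceeds n − k + 1 = 5 by 2, so the Singleton bound is violated and no linear [8, 4, 7]_5 code can exist. In particular it is not MDS (MDS requires d = n − k + 1 exactly).
Description: the claimed parameters are [8, 4, 7]_5; such a code would be impossible (violates the Singleton bound).


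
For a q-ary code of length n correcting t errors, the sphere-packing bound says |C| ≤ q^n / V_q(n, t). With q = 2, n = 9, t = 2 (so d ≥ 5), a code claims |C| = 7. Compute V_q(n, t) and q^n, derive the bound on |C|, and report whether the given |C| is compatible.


V_q(n, t) = 46, q^n = 512, Hamming bound = 11, |C| = 7 ≤ bound (satisfied).

Step 1: Compute V_q(n, t) = Σ_{j=0}^2 C(n, j) (q−1)^j.
  j = 0: C(9,0)·(1)^0 = 1·1 = 1.
  j = 1: C(9,1)·(1)^1 = 9·1 = 9.
  j = 2: C(9,2)·(1)^2 = 36·1 = 36.
  V_q(n, t) = 1 + 9 + 36 = 46.
Step 2: q^n = 2^9 = 512.
Step 3: Hamming bound ⌊q^n / V_q(n,t)⌋ = ⌊512/46⌋ = 11.
Step 4: Compare |C| = 7 to 11: satisfied.
The claimed |C| lies below the Hamming bound.


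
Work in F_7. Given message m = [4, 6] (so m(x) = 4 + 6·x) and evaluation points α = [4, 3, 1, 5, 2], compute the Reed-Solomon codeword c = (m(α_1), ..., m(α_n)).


c = [0, 1, 3, 6, 2]

Message polynomial: m(x) = 4 + 6·x (mod 7).
For each evaluation point α_i, compute m(α_i) mod 7:
  α_1 = 4: Horner steps 6 → 0, so m(4) = 0.
  α_2 = 3: Horner steps 6 → 1, so m(3) = 1.
  α_3 = 1: Horner steps 6 → 3, so m(1) = 3.
  α_4 = 5: Horner steps 6 → 6, so m(5) = 6.
  α_5 = 2: Horner steps 6 → 2, so m(2) = 2.
Codeword c = [0, 1, 3, 6, 2] ∈ F_7^5.


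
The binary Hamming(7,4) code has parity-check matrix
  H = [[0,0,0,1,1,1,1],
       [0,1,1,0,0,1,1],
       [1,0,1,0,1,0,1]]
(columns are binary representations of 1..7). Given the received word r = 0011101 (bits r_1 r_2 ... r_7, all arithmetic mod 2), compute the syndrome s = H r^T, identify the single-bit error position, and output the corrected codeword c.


s = (1, 0, 1)^T, error position = 5, corrected codeword c = 0011001

Compute s = H r^T mod 2 one row at a time:
  s_1 = 1 + 1 + 0 + 1 = 3 ≡ 1 (mod 2).
  s_2 = 0 + 1 + 0 + 1 = 2 ≡ 0 (mod 2).
  s_3 = 0 + 1 + 1 + 1 = 3 ≡ 1 (mod 2).
s = (1, 0, 1)^T — this equals column 5 of H (binary 101), so error is at position 5.
Correct: flip bit 5 of r = 0011101 to get c = 0011001.


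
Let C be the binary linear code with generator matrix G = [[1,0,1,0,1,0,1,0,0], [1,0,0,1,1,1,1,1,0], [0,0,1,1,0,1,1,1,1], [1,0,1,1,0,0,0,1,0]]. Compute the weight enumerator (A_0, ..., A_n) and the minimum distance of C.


Weight distribution: A_0 = 1, A_2 = 2, A_4 = 9, A_6 = 4. Minimum distance d = 2.

Enumerate all 2^4 = 16 messages m ∈ F_2^4.
For each, compute codeword c = mG in F_2^9, then tally its weight.
  m = 0000 → c = 000000000, weight = 0.
  m = 1000 → c = 101010100, weight = 4.
  m = 0100 → c = 100111110, weight = 6.
  m = 1100 → c = 001101010, weight = 4.
  m = 0010 → c = 001101111, weight = 6.
  m = 1010 → c = 100111011, weight = 6.
  m = 0110 → c = 101010001, weight = 4.
  m = 1110 → c = 000000101, weight = 2.
  m = 0001 → c = 101100010, weight = 4.
  m = 1001 → c = 000110110, weight = 4.
  m = 0101 → c = 001011100, weight = 4.
  m = 1101 → c = 100001000, weight = 2.
  m = 0011 → c = 100001101, weight = 4.
  m = 1011 → c = 001011001, weight = 4.
  m = 0111 → c = 000110011, weight = 4.
  m = 1111 → c = 101100111, weight = 6.
Tally weights:
  weight 0: 1 codewords.
  weight 2: 2 codewords.
  weight 4: 9 codewords.
  weight 6: 4 codewords.
Minimum distance d = smallest w > 0 with A_w > 0 = 2.
Sanity: Σ A_w = 16 = 2^4 = 16 ✓.


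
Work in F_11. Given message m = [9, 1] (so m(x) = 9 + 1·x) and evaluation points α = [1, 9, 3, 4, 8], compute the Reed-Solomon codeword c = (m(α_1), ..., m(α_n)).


c = [10, 7, 1, 2, 6]

Message polynomial: m(x) = 9 + 1·x (mod 11).
For each evaluation point α_i, compute m(α_i) mod 11:
  α_1 = 1: Horner steps 1 → 10, so m(1) = 10.
  α_2 = 9: Horner steps 1 → 7, so m(9) = 7.
  α_3 = 3: Horner steps 1 → 1, so m(3) = 1.
  α_4 = 4: Horner steps 1 → 2, so m(4) = 2.
  α_5 = 8: Horner steps 1 → 6, so m(8) = 6.
Codeword c = [10, 7, 1, 2, 6] ∈ F_11^5.


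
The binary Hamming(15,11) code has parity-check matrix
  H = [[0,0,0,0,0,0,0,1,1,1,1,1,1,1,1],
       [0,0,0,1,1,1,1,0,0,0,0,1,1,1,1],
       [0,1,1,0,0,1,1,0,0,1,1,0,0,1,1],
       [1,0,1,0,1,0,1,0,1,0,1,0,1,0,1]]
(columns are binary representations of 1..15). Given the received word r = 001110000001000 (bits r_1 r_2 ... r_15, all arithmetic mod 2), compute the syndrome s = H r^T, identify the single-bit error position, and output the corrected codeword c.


s = (1, 1, 1, 0)^T, error position = 14, corrected codeword c = 001110000001010

Compute s = H r^T mod 2 one row at a time:
  s_1 = 0 + 0 + 0 + 0 + 1 + 0 + 0 + 0 = 1 ≡ 1 (mod 2).
  s_2 = 1 + 1 + 0 + 0 + 1 + 0 + 0 + 0 = 3 ≡ 1 (mod 2).
  s_3 = 0 + 1 + 0 + 0 + 0 + 0 + 0 + 0 = 1 ≡ 1 (mod 2).
  s_4 = 0 + 1 + 1 + 0 + 0 + 0 + 0 + 0 = 2 ≡ 0 (mod 2).
s = (1, 1, 1, 0)^T — this equals column 14 of H (binary 1110), so error is at position 14.
Correct: flip bit 14 of r = 001110000001000 to get c = 001110000001010.


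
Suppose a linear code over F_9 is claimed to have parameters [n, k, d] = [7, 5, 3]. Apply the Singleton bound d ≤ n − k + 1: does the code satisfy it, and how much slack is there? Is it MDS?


Singleton RHS = n − k + 1 = 3, slack = 0, bound satisfied, MDS.

Singleton bound: d ≤ n − k + 1.
Here n = 7, k = 5, so n − k + 1 = 3.
Given d = 3, check d ≤ 3: YES.
Slack = (n − k + 1) − d = 0.
The code is MDS (slack = 0).
Description: the claimed parameters are [7, 5, 3]_9; such a code would be MDS (meets Singleton bound).


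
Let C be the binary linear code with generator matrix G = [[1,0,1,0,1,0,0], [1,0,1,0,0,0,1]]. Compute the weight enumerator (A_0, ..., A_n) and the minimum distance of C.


Weight distribution: A_0 = 1, A_2 = 1, A_3 = 2. Minimum distance d = 2.

Enumerate all 2^2 = 4 messages m ∈ F_2^2.
For each, compute codeword c = mG in F_2^7, then tally its weight.
  m = 00 → c = 0000000, weight = 0.
  m = 10 → c = 1010100, weight = 3.
  m = 01 → c = 1010001, weight = 3.
  m = 11 → c = 0000101, weight = 2.
Tally weights:
  weight 0: 1 codewords.
  weight 2: 1 codewords.
  weight 3: 2 codewords.
Minimum distance d = smallest w > 0 with A_w > 0 = 2.
Sanity: Σ A_w = 4 = 2^2 = 4 ✓.


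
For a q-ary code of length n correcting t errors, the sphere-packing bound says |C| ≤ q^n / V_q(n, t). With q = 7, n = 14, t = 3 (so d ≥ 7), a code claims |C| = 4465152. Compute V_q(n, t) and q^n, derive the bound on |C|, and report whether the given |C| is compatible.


V_q(n, t) = 81985, q^n = 678223072849, Hamming bound = 8272526, |C| = 4465152 ≤ bound (satisfied).

Step 1: Compute V_q(n, t) = Σ_{j=0}^3 C(n, j) (q−1)^j.
  j = 0: C(14,0)·(6)^0 = 1·1 = 1.
  j = 1: C(14,1)·(6)^1 = 14·6 = 84.
  j = 2: C(14,2)·(6)^2 = 91·36 = 3276.
  j = 3: C(14,3)·(6)^3 = 364·216 = 78624.
  V_q(n, t) = 1 + 84 + 3276 + 78624 = 81985.
Step 2: q^n = 7^14 = 678223072849.
Step 3: Hamming bound ⌊q^n / V_q(n,t)⌋ = ⌊678223072849/81985⌋ = 8272526.
Step 4: Compare |C| = 4465152 to 8272526: satisfied.
The claimed |C| lies below the Hamming bound.


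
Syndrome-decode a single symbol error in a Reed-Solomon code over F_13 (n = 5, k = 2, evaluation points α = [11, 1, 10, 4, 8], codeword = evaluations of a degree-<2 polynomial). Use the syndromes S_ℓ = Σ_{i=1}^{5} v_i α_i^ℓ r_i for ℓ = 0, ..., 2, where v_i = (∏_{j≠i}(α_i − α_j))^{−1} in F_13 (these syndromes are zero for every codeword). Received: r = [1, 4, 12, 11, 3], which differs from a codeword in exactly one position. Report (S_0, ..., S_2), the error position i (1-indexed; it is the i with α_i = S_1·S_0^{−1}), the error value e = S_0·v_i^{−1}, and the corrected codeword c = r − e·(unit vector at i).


S = (2, 9, 8), error at position 1, error magnitude e = 4, c = [10, 4, 12, 11, 3].

Step 1: column multipliers v_i = (∏_{j≠i}(α_i − α_j))^{−1} mod 13.
  i = 1 (α = 11): (11−1)(11−10)(11−4)(11−8) = 10·1·7·3 = 210 ≡ 2, so v_1 = 2^{−1} = 7 (mod 13).
  i = 2 (α = 1): (1−11)(1−10)(1−4)(1−8) = (−10)·(−9)·(−3)·(−7) = 1890 ≡ 5, so v_2 = 5^{−1} = 8 (mod 13).
  i = 3 (α = 10): (10−11)(10−1)(10−4)(10−8) = (−1)·9·6·2 = −108 ≡ 9, so v_3 = 9^{−1} = 3 (mod 13).
  i = 4 (α = 4): (4−11)(4−1)(4−10)(4−8) = (−7)·3·(−6)·(−4) = −504 ≡ 3, so v_4 = 3^{−1} = 9 (mod 13).
  i = 5 (α = 8): (8−11)(8−1)(8−10)(8−4) = (−3)·7·(−2)·4 = 168 ≡ 12, so v_5 = 12^{−1} = 12 (mod 13).
  v = [7, 8, 3, 9, 12].
Step 2: syndromes of r = [1, 4, 12, 11, 3] (all sums mod 13).
  S_0 = Σ v_i r_i = 7·1 + 8·4 + 3·12 + 9·11 + 12·3 = 210 ≡ 2.
  S_1 = Σ v_i α_i r_i = 7·11·1 + 8·1·4 + 3·10·12 + 9·4·11 + 12·8·3 = 1153 ≡ 9.
  α_i^2 mod 13 = [4, 1, 9, 3, 12].
  S_2 = Σ v_i α_i^2 r_i = 7·4·1 + 8·1·4 + 3·9·12 + 9·3·11 + 12·12·3 = 1113 ≡ 8.
  S = (2, 9, 8) ≠ 0, so r is not a codeword (an error is present).
Step 3: locate the error. For a single error e at position i, S_ℓ = v_i·e·α_i^ℓ, so α_err = S_1/S_0.
  S_0^{−1} = 2^{−1} = 7 (mod 13), so α_err = 9·7 = 63 ≡ 11 = α_1. Error position i = 1.
  Consistency check: S_2/S_1 = 8·3 = 24 ≡ 11 = α_err ✓ (single-error assumption holds).
Step 4: error magnitude e = S_0/v_1 = S_0·∏_{j≠1}(α_1 − α_j) = 2·2 = 4 ≡ 4 (mod 13).
Step 5: correct position 1: c_1 = r_1 − e = 1 − 4 ≡ 10 (mod 13). Hence c = [10, 4, 12, 11, 3].
  Check: interpolating c through the α_i gives m(x) = 6 + 11·x (degree < 2) with m(α_i) = c_i for every i, so c is indeed a codeword.


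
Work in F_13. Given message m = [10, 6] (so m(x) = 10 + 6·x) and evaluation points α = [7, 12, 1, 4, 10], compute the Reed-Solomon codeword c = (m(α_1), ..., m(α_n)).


c = [0, 4, 3, 8, 5]

Message polynomial: m(x) = 10 + 6·x (mod 13).
For each evaluation point α_i, compute m(α_i) mod 13:
  α_1 = 7: Horner steps 6 → 0, so m(7) = 0.
  α_2 = 12: Horner steps 6 → 4, so m(12) = 4.
  α_3 = 1: Horner steps 6 → 3, so m(1) = 3.
  α_4 = 4: Horner steps 6 → 8, so m(4) = 8.
  α_5 = 10: Horner steps 6 → 5, so m(10) = 5.
Codeword c = [0, 4, 3, 8, 5] ∈ F_13^5.


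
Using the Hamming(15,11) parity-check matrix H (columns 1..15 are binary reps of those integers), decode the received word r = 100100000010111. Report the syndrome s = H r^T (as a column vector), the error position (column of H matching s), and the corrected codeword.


s = (0, 0, 1, 0)^T, error position = 2, corrected codeword c = 110100000010111

Compute s = H r^T mod 2 one row at a time:
  s_1 = 0 + 0 + 0 + 1 + 0 + 1 + 1 + 1 = 4 ≡ 0 (mod 2).
  s_2 = 1 + 0 + 0 + 0 + 0 + 1 + 1 + 1 = 4 ≡ 0 (mod 2).
  s_3 = 0 + 0 + 0 + 0 + 0 + 1 + 1 + 1 = 3 ≡ 1 (mod 2).
  s_4 = 1 + 0 + 0 + 0 + 0 + 1 + 1 + 1 = 4 ≡ 0 (mod 2).
s = (0, 0, 1, 0)^T — this equals column 2 of H (binary 0010), so error is at position 2.
Correct: flip bit 2 of r = 100100000010111 to get c = 110100000010111.


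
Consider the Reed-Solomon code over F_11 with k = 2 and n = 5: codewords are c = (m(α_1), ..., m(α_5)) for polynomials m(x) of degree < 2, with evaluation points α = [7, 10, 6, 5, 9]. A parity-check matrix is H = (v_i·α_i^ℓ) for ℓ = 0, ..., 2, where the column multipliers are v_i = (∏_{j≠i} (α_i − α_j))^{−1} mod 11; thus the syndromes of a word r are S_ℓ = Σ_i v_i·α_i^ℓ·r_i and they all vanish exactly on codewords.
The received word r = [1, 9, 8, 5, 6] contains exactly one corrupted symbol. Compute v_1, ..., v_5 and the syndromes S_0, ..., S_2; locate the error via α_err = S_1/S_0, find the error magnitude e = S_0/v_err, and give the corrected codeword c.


S = (1, 7, 5), error at position 1, error magnitude e = 1, c = [0, 9, 8, 5, 6].

Step 1: column multipliers v_i = (∏_{j≠i}(α_i − α_j))^{−1} mod 11.
  i = 1 (α = 7): (7−10)(7−6)(7−5)(7−9) = (−3)·1·2·(−2) = 12 ≡ 1, so v_1 = 1^{−1} = 1 (mod 11).
  i = 2 (α = 10): (10−7)(10−6)(10−5)(10−9) = 3·4·5·1 = 60 ≡ 5, so v_2 = 5^{−1} = 9 (mod 11).
  i = 3 (α = 6): (6−7)(6−10)(6−5)(6−9) = (−1)·(−4)·1·(−3) = −12 ≡ 10, so v_3 = 10^{−1} = 10 (mod 11).
  i = 4 (α = 5): (5−7)(5−10)(5−6)(5−9) = (−2)·(−5)·(−1)·(−4) = 40 ≡ 7, so v_4 = 7^{−1} = 8 (mod 11).
  i = 5 (α = 9): (9−7)(9−10)(9−6)(9−5) = 2·(−1)·3·4 = −24 ≡ 9, so v_5 = 9^{−1} = 5 (mod 11).
  v = [1, 9, 10, 8, 5].
Step 2: syndromes of r = [1, 9, 8, 5, 6] (all sums mod 11).
  S_0 = Σ v_i r_i = 1·1 + 9·9 + 10·8 + 8·5 + 5·6 = 232 ≡ 1.
  S_1 = Σ v_i α_i r_i = 1·7·1 + 9·10·9 + 10·6·8 + 8·5·5 + 5·9·6 = 1767 ≡ 7.
  α_i^2 mod 11 = [5, 1, 3, 3, 4].
  S_2 = Σ v_i α_i^2 r_i = 1·5·1 + 9·1·9 + 10·3·8 + 8·3·5 + 5·4·6 = 566 ≡ 5.
  S = (1, 7, 5) ≠ 0, so r is not a codeword (an error is present).
Step 3: locate the error. For a single error e at position i, S_ℓ = v_i·e·α_i^ℓ, so α_err = S_1/S_0.
  S_0^{−1} = 1^{−1} = 1 (mod 11), so α_err = 7·1 = 7 ≡ 7 = α_1. Error position i = 1.
  Consistency check: S_2/S_1 = 5·8 = 40 ≡ 7 = α_err ✓ (single-error assumption holds).
Step 4: error magnitude e = S_0/v_1 = S_0·∏_{j≠1}(α_1 − α_j) = 1·1 = 1 ≡ 1 (mod 11).
Step 5: correct position 1: c_1 = r_1 − e = 1 − 1 ≡ 0 (mod 11). Hence c = [0, 9, 8, 5, 6].
  Check: interpolating c through the α_i gives m(x) = 1 + 3·x (degree < 2) with m(α_i) = c_i for every i, so c is indeed a codeword.


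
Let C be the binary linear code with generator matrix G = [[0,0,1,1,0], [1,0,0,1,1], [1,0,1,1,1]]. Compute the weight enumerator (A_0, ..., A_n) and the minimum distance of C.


Weight distribution: A_0 = 1, A_1 = 2, A_2 = 2, A_3 = 2, A_4 = 1. Minimum distance d = 1.

Enumerate all 2^3 = 8 messages m ∈ F_2^3.
For each, compute codeword c = mG in F_2^5, then tally its weight.
  m = 000 → c = 00000, weight = 0.
  m = 100 → c = 00110, weight = 2.
  m = 010 → c = 10011, weight = 3.
  m = 110 → c = 10101, weight = 3.
  m = 001 → c = 10111, weight = 4.
  m = 101 → c = 10001, weight = 2.
  m = 011 → c = 00100, weight = 1.
  m = 111 → c = 00010, weight = 1.
Tally weights:
  weight 0: 1 codewords.
  weight 1: 2 codewords.
  weight 2: 2 codewords.
  weight 3: 2 codewords.
  weight 4: 1 codewords.
Minimum distance d = smallest w > 0 with A_w > 0 = 1.
Sanity: Σ A_w = 8 = 2^3 = 8 ✓.
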